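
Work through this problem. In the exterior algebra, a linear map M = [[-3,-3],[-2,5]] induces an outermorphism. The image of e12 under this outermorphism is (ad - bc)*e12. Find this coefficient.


The outermorphism of a linear map f sends e1^e2 to f(e1)^f(e2).
f(e1) = -3*e1 - 2*e2
f(e2) = -3*e1 + 5*e2
f(e1) ^ f(e2) = (-3*e1 - 2*e2) ^ (-3*e1 + 5*e2)
= (-3)*5*e12 + (-2)*(-3)*e21
= (-15 - 6)*e12
= -21*e12
Coefficient = -21


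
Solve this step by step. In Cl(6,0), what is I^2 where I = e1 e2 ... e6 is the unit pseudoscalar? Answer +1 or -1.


The pseudoscalar I = e1...e_n (product of all n generators) of Cl(p,q) satisfies I^2 = (-1)^(q + n(n-1)/2).
p = 6, q = 0, n = p + q = 6
n(n-1)/2 = 6 * 5 / 2 = 15
Exponent = q + n(n-1)/2 = 0 + 15 = 15
I^2 = (-1)^15 = -1


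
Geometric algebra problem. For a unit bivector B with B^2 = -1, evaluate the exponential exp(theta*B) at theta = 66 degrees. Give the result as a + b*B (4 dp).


For a unit bivector B with B^2 = -1, the exponential series gives
e^(theta*B) = cos(theta) + sin(theta)*B (the GA analogue of Euler's formula).
theta = 66 degrees = 1.151917 rad
cos(66 deg) = 0.4067
sin(66 deg) = 0.9135
exp(theta*B) = 0.4067 + 0.9135*B


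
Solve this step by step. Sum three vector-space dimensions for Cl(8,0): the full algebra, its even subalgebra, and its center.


n = 8 + 0 = 8
Total dim = 2^8 = 256
Even subalgebra dim = 2^7 = 128
n is even, so center dim = 1
Sum = 256 + 128 + 1 = 385


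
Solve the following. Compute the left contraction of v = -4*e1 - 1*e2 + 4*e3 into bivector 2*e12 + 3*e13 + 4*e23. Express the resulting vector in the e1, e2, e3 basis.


Left contraction v _| B = <vB>_1 (grade-1 part of the geometric product vB).
Using e1_|e12 = e2, e2_|e12 = -e1, e1_|e13 = e3, e3_|e13 = -e1, e2_|e23 = e3, e3_|e23 = -e2:
e1 coeff: -v2*b12 - v3*b13 = -(-1)*(2) - (4)*(3) = -10
e2 coeff: v1*b12 - v3*b23 = (-4)*(2) - (4)*(4) = -24
e3 coeff: v1*b13 + v2*b23 = (-4)*(3) + (-1)*(4) = -16
v _| B = -10*e1 - 24*e2 - 16*e3


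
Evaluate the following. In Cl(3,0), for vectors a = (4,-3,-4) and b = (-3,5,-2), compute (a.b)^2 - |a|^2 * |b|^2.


a . b = 4*(-3) + (-3)*5 + (-4)*(-2)
= -12 + (-15) + 8 = -19
|a|^2 = 4^2 + (-3)^2 + (-4)^2 = 41
|b|^2 = (-3)^2 + 5^2 + (-2)^2 = 38
(a.b)^2 = (-19)^2 = 361
|a|^2 * |b|^2 = 41 * 38 = 1558
Result = 361 - 1558 = -1197


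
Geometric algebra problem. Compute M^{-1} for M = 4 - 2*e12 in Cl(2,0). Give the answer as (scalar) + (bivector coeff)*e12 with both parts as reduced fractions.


M = 4 - 2*e12, where e12^2 = -1.
Since M commutes with its reverse ~M = a - b*e12, M * ~M = a^2 - b^2*e12^2 = a^2 + b^2.
So M^{-1} = ~M / (a^2 + b^2) = (a - b*e12)/(a^2 + b^2).
a^2 + b^2 = 16 + 4 = 20
Scalar part = 4/20 = 1/5
Bivector coeff = 2/20 = 1/10
M^{-1} = 1/5 + 1/10*e12


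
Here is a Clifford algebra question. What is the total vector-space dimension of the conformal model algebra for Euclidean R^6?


The conformal model of R^6 uses Cl(7,1): the 6 Euclidean generators plus two extra orthogonal generators e+ (e+^2 = +1) and e- (e-^2 = -1), from which the null vectors e0, einf are built.
Number of generators m = 6 + 2 = 8.
dim Cl(p,q) = 2^m = 2^8 = 256


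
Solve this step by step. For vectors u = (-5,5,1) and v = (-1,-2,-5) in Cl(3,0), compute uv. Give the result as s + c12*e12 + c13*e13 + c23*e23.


In Cl(3,0): e_i^2 = 1, e_ie_j = -e_je_i for i != j.
Scalar part = u . v = (-5)*(-1) + 5*(-2) + 1*(-5)
= 5 + (-10) + (-5) = -10
e12 coeff = (-5)*(-2) - 5*(-1) = 10 - (-5) = 15
e13 coeff = (-5)*(-5) - 1*(-1) = 25 - (-1) = 26
e23 coeff = 5*(-5) - 1*(-2) = -25 - (-2) = -23
uv = -10 + 15*e12 + 26*e13 - 23*e23


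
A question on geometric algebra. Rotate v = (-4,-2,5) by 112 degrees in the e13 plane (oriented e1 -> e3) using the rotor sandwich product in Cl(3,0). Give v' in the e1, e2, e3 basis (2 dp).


Rotor R = cos(56deg) - sin(56deg)*e13
Rotation angle theta = 2 * 56 = 112 degrees in the e13 plane (e1 -> e3).
The component perpendicular to the plane (e2) is invariant: v'_2 = v2 = -2.00
cos(112deg) = -0.3746, sin(112deg) = 0.9272
v'_1 = v1*cos(theta) - v3*sin(theta) = -4*(-0.3746) - 5*0.9272 = -3.14
v'_3 = v1*sin(theta) + v3*cos(theta) = -4*0.9272 + 5*(-0.3746) = -5.58
v' = -3.14*e1 - 2.00*e2 - 5.58*e3


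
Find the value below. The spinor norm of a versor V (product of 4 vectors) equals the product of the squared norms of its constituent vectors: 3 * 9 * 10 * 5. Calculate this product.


Spinor norm N(V) = |v1|^2 * |v2|^2 * ... * |v4|^2
= 3 * 9 * 10 * 5
Running product: 3, 27, 270, 1350
N(V) = 1350


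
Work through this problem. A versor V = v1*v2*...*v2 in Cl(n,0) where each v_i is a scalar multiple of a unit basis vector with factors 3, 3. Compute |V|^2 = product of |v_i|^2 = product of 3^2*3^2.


Each vector v_i has |v_i|^2 = s_i^2
Squared scales: 3^2 = 9, 3^2 = 9
|V|^2 = 9 * 9
= 81


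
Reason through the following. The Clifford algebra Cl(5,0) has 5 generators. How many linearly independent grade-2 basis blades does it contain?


Number of grade-k basis blades in Cl(p,q) with n = p + q is C(n, k).
n = 5 + 0 = 5
C(5, 2) = 5! / (2! * 3!)
= 120 / (2 * 6)
= 10


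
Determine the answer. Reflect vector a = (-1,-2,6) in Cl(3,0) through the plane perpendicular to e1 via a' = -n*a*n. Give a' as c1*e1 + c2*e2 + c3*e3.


Reflection formula: a' = -n*a*n, with n = e1 (unit vector, n^2 = 1).
For reflection through hyperplane perp to e1:
The component along e1 flips sign, others stay.
a = (-1, -2, 6)
a' = (1, -2, 6)
a' = 1*e1 - 2*e2 + 6*e3


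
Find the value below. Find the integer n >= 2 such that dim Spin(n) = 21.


dim Spin(n) = dim so(n) = n(n-1)/2.
Solve n(n-1)/2 = 21, i.e. n^2 - n - 42 = 0.
Discriminant = 1 + 8*21 = 169
n = (1 + sqrt(169))/2 = (1 + 13)/2 = 7


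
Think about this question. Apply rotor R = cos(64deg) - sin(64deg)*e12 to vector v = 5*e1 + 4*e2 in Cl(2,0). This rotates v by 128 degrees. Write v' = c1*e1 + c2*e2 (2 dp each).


Rotor R = cos(64deg) - sin(64deg)*e12
Rotation angle theta = 2 * 64 = 128 degrees
v' = R*v*~R rotates v by theta.
cos(128deg) = -0.6157, sin(128deg) = 0.7880
v'_1 = 5*cos(128deg) - 4*sin(128deg)
= 5*(-0.6157) - 4*0.7880
= -6.23
v'_2 = 5*sin(128deg) + 4*cos(128deg)
= 5*0.7880 + 4*(-0.6157)
= 1.48
v' = -6.23*e1 + 1.48*e2


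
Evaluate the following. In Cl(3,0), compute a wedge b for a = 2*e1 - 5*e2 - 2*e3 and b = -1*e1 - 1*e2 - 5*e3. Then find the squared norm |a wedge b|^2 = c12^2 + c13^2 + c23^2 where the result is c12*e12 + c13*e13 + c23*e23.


a wedge b = (a1*b2 - a2*b1)*e12 + (a1*b3 - a3*b1)*e13 + (a2*b3 - a3*b2)*e23
e12 coeff: 2*(-1) - (-5)*(-1) = -2 - 5 = -7
e13 coeff: 2*(-5) - (-2)*(-1) = -10 - 2 = -12
e23 coeff: (-5)*(-5) - (-2)*(-1) = 25 - 2 = 23
|a wedge b|^2 = (-7)^2 + (-12)^2 + 23^2
= 49 + 144 + 529
= 722


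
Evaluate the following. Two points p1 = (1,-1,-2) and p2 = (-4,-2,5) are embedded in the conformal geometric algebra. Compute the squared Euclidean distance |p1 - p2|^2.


p1 - p2 = (5, 1, -7)
|p1 - p2|^2 = 5^2 + 1^2 + (-7)^2
= 25 + 1 + 49
= 75


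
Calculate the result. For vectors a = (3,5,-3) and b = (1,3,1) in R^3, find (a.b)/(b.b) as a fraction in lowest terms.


Projection coefficient = (a . b) / (b . b)
a . b = 3*1 + 5*3 + (-3)*1
= 3 + 15 + (-3) = 15
b . b = 1^2 + 3^2 + 1^2
= 1 + 9 + 1 = 11
Coefficient = 15/11
In lowest terms: 15/11


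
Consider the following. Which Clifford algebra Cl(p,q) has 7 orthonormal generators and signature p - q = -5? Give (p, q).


We need p + q = 7 and p - q = -5.
Adding: 2p = 7 + (-5) = 2, so p = 1.
Then q = 7 - 1 = 6.
(p, q) = (1, 6)


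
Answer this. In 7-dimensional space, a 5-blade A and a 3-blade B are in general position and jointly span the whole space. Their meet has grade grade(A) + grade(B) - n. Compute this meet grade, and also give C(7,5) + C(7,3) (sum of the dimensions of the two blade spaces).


Meet grade = grade(A) + grade(B) - n
= 5 + 3 - 7 = 1
C(7,5) = 21
C(7,3) = 35
dim_A + dim_B = 21 + 35 = 56


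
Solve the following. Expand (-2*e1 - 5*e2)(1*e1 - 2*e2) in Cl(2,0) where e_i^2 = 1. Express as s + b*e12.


Expand: (-2*e1 - 5*e2)(1*e1 - 2*e2)
= (-2)*1*e1e1 + (-2)*(-2)*e1e2 + (-5)*1*e2e1 + (-5)*(-2)*e2e2
Using e1^2 = e2^2 = 1, e2e1 = -e1e2:
Scalar part s = (-2)*1 + (-5)*(-2) = -2 + 10 = 8
Bivector part b = (-2)*(-2) - (-5)*1 = 4 - (-5) = 9
uv = 8 + 9*e12


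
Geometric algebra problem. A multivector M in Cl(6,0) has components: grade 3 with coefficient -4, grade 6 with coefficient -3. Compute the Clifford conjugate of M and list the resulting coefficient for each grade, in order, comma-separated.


Clifford conjugate sign for grade k: (-1)^(k(k+1)/2)
Grade 3: (-1)^(3*4/2) = (-1)^6 = 1, coeff -4 -> -4
Grade 6: (-1)^(6*7/2) = (-1)^21 = -1, coeff -3 -> 3
Conjugated coefficients: -4, 3


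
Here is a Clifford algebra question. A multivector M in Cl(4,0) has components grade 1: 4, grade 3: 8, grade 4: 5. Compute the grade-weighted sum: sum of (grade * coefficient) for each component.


Grade-weighted sum = sum of grade_k * coefficient_k
1*4 = 4
3*8 = 24
4*5 = 20
Total = 4 + 24 + 20 = 48


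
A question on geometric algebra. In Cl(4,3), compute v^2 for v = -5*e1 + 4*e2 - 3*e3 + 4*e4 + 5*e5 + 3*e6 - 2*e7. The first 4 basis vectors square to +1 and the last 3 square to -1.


v^2 = sum of c_i^2 * e_i^2
Positive signature terms (e_i^2 = +1): (-5)^2 + 4^2 + (-3)^2 + 4^2 = 66
Negative signature terms (e_j^2 = -1): 5^2 + 3^2 + (-2)^2 = 38
v^2 = 66 - 38 = 28


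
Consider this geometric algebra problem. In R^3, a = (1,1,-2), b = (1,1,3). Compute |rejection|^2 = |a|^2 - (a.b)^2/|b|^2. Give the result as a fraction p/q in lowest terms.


|a|^2 = 1^2 + 1^2 + (-2)^2 = 6
|b|^2 = 1^2 + 1^2 + 3^2 = 11
a . b = 1*1 + 1*1 + (-2)*3 = -4
(a.b)^2 = (-4)^2 = 16
|rej|^2 = 6 - 16/11
= (66 - 16)/11
= 50/11
In lowest terms: 50/11


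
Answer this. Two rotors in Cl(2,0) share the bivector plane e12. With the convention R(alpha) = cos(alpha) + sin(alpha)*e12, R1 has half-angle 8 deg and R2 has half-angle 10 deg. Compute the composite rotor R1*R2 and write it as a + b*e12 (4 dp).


Same-plane rotors commute and their half-angles add:
R1*R2 = cos(a1 + a2) + sin(a1 + a2)*e12.
a1 + a2 = 8 + 10 = 18 deg
cos(18 deg) = 0.9511
sin(18 deg) = 0.3090
R1*R2 = 0.9511 + 0.3090*e12


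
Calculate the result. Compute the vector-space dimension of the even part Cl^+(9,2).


Even subalgebra dimension = 2^(n-1)
n = 9 + 2 = 11
2^(11 - 1) = 2^10 = 1024
Verification: sum of C(11,k) for even k = 1 + 55 + 330 + 462 + 165 + 11 = 1024
Result = 1024


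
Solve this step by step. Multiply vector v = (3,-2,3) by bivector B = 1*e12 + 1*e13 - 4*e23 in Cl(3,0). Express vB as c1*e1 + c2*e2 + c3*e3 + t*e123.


vB has grade-1 (vector) and grade-3 (trivector) parts: vB = (v _| B) + (v ^ B).
Vector part <vB>_1:
  e1: -v2*b12 - v3*b13 = -(-2)*(1) - (3)*(1) = -1
  e2: v1*b12 - v3*b23 = (3)*(1) - (3)*(-4) = 15
  e3: v1*b13 + v2*b23 = (3)*(1) + (-2)*(-4) = 11
Trivector part <vB>_3:
  e123: v1*b23 - v2*b13 + v3*b12 = (3)*(-4) - (-2)*(1) + (3)*(1) = -7
vB = -1*e1 + 15*e2 + 11*e3 - 7*e123


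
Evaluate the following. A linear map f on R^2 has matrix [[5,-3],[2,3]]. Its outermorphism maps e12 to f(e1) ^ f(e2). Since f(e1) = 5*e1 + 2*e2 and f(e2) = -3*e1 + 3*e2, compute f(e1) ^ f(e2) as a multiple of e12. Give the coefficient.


The outermorphism of a linear map f sends e1^e2 to f(e1)^f(e2).
f(e1) = 5*e1 + 2*e2
f(e2) = -3*e1 + 3*e2
f(e1) ^ f(e2) = (5*e1 + 2*e2) ^ (-3*e1 + 3*e2)
= 5*3*e12 + 2*(-3)*e21
= (15 - (-6))*e12
= 21*e12
Coefficient = 21


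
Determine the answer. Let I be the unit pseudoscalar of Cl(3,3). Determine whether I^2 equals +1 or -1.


The pseudoscalar I = e1...e_n (product of all n generators) of Cl(p,q) satisfies I^2 = (-1)^(q + n(n-1)/2).
p = 3, q = 3, n = p + q = 6
n(n-1)/2 = 6 * 5 / 2 = 15
Exponent = q + n(n-1)/2 = 3 + 15 = 18
I^2 = (-1)^18 = +1


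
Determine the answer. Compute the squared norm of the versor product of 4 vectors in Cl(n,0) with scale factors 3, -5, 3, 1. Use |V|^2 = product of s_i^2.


Each vector v_i has |v_i|^2 = s_i^2
Squared scales: 3^2 = 9, (-5)^2 = 25, 3^2 = 9, 1^2 = 1
|V|^2 = 9 * 25 * 9 * 1
= 2025


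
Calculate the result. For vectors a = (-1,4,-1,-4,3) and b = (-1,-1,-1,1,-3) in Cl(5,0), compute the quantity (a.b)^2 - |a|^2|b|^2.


a . b = (-1)*(-1) + 4*(-1) + (-1)*(-1) + (-4)*1 + 3*(-3)
= 1 + (-4) + 1 + (-4) + (-9) = -15
|a|^2 = (-1)^2 + 4^2 + (-1)^2 + (-4)^2 + 3^2 = 43
|b|^2 = (-1)^2 + (-1)^2 + (-1)^2 + 1^2 + (-3)^2 = 13
(a.b)^2 = (-15)^2 = 225
|a|^2 * |b|^2 = 43 * 13 = 559
Result = 225 - 559 = -334


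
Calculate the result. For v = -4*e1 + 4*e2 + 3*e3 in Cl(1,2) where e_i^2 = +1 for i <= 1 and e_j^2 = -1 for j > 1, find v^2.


v^2 = sum of c_i^2 * e_i^2
Positive signature terms (e_i^2 = +1): (-4)^2 = 16
Negative signature terms (e_j^2 = -1): 4^2 + 3^2 = 25
v^2 = 16 - 25 = -9


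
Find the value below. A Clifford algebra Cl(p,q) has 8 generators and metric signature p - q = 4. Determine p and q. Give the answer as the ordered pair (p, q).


We need p + q = 8 and p - q = 4.
Adding: 2p = 8 + 4 = 12, so p = 6.
Then q = 8 - 6 = 2.
(p, q) = (6, 2)


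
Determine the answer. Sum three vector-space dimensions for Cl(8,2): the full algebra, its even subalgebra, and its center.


n = 8 + 2 = 10
Total dim = 2^10 = 1024
Even subalgebra dim = 2^9 = 512
n is even, so center dim = 1
Sum = 1024 + 512 + 1 = 1537


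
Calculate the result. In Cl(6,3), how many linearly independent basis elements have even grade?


Even subalgebra dimension = 2^(n-1)
n = 6 + 3 = 9
2^(9 - 1) = 2^8 = 256
Verification: sum of C(9,k) for even k = 1 + 36 + 126 + 84 + 9 = 256
Result = 256


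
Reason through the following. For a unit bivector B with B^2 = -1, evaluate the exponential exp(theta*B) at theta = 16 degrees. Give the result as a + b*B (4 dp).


For a unit bivector B with B^2 = -1, the exponential series gives
e^(theta*B) = cos(theta) + sin(theta)*B (the GA analogue of Euler's formula).
theta = 16 degrees = 0.279253 rad
cos(16 deg) = 0.9613
sin(16 deg) = 0.2756
exp(theta*B) = 0.9613 + 0.2756*B


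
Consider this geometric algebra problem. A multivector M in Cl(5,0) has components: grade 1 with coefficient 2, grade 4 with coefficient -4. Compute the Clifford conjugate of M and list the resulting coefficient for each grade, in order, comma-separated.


Clifford conjugate sign for grade k: (-1)^(k(k+1)/2)
Grade 1: (-1)^(1*2/2) = (-1)^1 = -1, coeff 2 -> -2
Grade 4: (-1)^(4*5/2) = (-1)^10 = 1, coeff -4 -> -4
Conjugated coefficients: -2, -4


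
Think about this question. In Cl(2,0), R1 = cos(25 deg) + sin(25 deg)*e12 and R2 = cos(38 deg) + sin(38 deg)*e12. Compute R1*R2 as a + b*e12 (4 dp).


Same-plane rotors commute and their half-angles add:
R1*R2 = cos(a1 + a2) + sin(a1 + a2)*e12.
a1 + a2 = 25 + 38 = 63 deg
cos(63 deg) = 0.4540
sin(63 deg) = 0.8910
R1*R2 = 0.4540 + 0.8910*e12


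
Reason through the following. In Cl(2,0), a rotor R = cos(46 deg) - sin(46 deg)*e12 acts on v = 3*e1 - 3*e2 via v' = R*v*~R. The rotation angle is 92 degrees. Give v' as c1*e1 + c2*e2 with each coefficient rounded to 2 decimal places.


Rotor R = cos(46deg) - sin(46deg)*e12
Rotation angle theta = 2 * 46 = 92 degrees
v' = R*v*~R rotates v by theta.
cos(92deg) = -0.0349, sin(92deg) = 0.9994
v'_1 = 3*cos(92deg) - (-3)*sin(92deg)
= 3*(-0.0349) - (-3)*0.9994
= 2.89
v'_2 = 3*sin(92deg) + (-3)*cos(92deg)
= 3*0.9994 + (-3)*(-0.0349)
= 3.10
v' = 2.89*e1 + 3.10*e2


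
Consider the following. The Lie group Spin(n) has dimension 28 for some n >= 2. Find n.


dim Spin(n) = dim so(n) = n(n-1)/2.
Solve n(n-1)/2 = 28, i.e. n^2 - n - 56 = 0.
Discriminant = 1 + 8*28 = 225
n = (1 + sqrt(225))/2 = (1 + 15)/2 = 8


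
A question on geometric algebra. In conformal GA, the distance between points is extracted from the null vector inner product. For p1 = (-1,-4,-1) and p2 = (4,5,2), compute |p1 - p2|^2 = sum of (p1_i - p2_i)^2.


p1 - p2 = (-5, -9, -3)
|p1 - p2|^2 = (-5)^2 + (-9)^2 + (-3)^2
= 25 + 81 + 9
= 115


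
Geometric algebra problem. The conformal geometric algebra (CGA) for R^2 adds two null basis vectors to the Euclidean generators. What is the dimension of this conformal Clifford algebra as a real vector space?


The conformal model of R^2 uses Cl(3,1): the 2 Euclidean generators plus two extra orthogonal generators e+ (e+^2 = +1) and e- (e-^2 = -1), from which the null vectors e0, einf are built.
Number of generators m = 2 + 2 = 4.
dim Cl(p,q) = 2^m = 2^4 = 16


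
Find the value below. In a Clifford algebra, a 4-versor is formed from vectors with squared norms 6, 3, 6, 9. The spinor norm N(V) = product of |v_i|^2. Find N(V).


Spinor norm N(V) = |v1|^2 * |v2|^2 * ... * |v4|^2
= 6 * 3 * 6 * 9
Running product: 6, 18, 108, 972
N(V) = 972


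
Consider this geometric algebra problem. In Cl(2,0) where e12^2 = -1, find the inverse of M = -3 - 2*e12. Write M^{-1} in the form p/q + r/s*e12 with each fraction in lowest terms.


M = -3 - 2*e12, where e12^2 = -1.
Since M commutes with its reverse ~M = a - b*e12, M * ~M = a^2 - b^2*e12^2 = a^2 + b^2.
So M^{-1} = ~M / (a^2 + b^2) = (a - b*e12)/(a^2 + b^2).
a^2 + b^2 = 9 + 4 = 13
Scalar part = -3/13 = -3/13
Bivector coeff = 2/13 = 2/13
M^{-1} = -3/13 + 2/13*e12


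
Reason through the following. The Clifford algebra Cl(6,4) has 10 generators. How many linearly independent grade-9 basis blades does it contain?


Number of grade-k basis blades in Cl(p,q) with n = p + q is C(n, k).
n = 6 + 4 = 10
C(10, 9) = 10! / (9! * 1!)
= 3628800 / (362880 * 1)
= 10


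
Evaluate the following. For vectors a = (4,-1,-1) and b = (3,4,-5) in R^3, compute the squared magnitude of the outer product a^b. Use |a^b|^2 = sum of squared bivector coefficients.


a wedge b = (a1*b2 - a2*b1)*e12 + (a1*b3 - a3*b1)*e13 + (a2*b3 - a3*b2)*e23
e12 coeff: 4*4 - (-1)*3 = 16 - (-3) = 19
e13 coeff: 4*(-5) - (-1)*3 = -20 - (-3) = -17
e23 coeff: (-1)*(-5) - (-1)*4 = 5 - (-4) = 9
|a wedge b|^2 = 19^2 + (-17)^2 + 9^2
= 361 + 289 + 81
= 731


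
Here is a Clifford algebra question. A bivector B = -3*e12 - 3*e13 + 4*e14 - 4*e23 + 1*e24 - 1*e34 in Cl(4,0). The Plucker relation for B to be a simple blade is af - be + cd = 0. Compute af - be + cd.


Plucker relation: af - be + cd
a*f = (-3)*(-1) = 3
b*e = (-3)*1 = -3
c*d = 4*(-4) = -16
af - be + cd = 3 - (-3) + (-16)
= -10


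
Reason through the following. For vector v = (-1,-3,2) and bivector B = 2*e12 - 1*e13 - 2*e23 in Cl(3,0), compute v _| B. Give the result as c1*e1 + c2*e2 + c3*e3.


Left contraction v _| B = <vB>_1 (grade-1 part of the geometric product vB).
Using e1_|e12 = e2, e2_|e12 = -e1, e1_|e13 = e3, e3_|e13 = -e1, e2_|e23 = e3, e3_|e23 = -e2:
e1 coeff: -v2*b12 - v3*b13 = -(-3)*(2) - (2)*(-1) = 8
e2 coeff: v1*b12 - v3*b23 = (-1)*(2) - (2)*(-2) = 2
e3 coeff: v1*b13 + v2*b23 = (-1)*(-1) + (-3)*(-2) = 7
v _| B = 8*e1 + 2*e2 + 7*e3


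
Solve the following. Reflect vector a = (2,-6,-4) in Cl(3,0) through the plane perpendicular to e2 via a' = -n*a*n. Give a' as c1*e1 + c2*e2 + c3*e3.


Reflection formula: a' = -n*a*n, with n = e2 (unit vector, n^2 = 1).
For reflection through hyperplane perp to e2:
The component along e2 flips sign, others stay.
a = (2, -6, -4)
a' = (2, 6, -4)
a' = 2*e1 + 6*e2 - 4*e3


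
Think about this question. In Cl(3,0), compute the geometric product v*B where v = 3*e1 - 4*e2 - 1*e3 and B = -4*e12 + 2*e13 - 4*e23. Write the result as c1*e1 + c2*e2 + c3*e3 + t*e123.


vB has grade-1 (vector) and grade-3 (trivector) parts: vB = (v _| B) + (v ^ B).
Vector part <vB>_1:
  e1: -v2*b12 - v3*b13 = -(-4)*(-4) - (-1)*(2) = -14
  e2: v1*b12 - v3*b23 = (3)*(-4) - (-1)*(-4) = -16
  e3: v1*b13 + v2*b23 = (3)*(2) + (-4)*(-4) = 22
Trivector part <vB>_3:
  e123: v1*b23 - v2*b13 + v3*b12 = (3)*(-4) - (-4)*(2) + (-1)*(-4) = 0
vB = -14*e1 - 16*e2 + 22*e3 + 0*e123


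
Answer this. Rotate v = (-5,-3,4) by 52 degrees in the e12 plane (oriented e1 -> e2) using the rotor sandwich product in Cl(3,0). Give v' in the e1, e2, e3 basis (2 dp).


Rotor R = cos(26deg) - sin(26deg)*e12
Rotation angle theta = 2 * 26 = 52 degrees in the e12 plane (e1 -> e2).
The component perpendicular to the plane (e3) is invariant: v'_3 = v3 = 4.00
cos(52deg) = 0.6157, sin(52deg) = 0.7880
v'_1 = v1*cos(theta) - v2*sin(theta) = -5*0.6157 - (-3)*0.7880 = -0.71
v'_2 = v1*sin(theta) + v2*cos(theta) = -5*0.7880 + (-3)*0.6157 = -5.79
v' = -0.71*e1 - 5.79*e2 + 4.00*e3


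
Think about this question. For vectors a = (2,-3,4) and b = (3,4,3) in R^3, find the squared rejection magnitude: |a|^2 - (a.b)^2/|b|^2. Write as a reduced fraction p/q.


|a|^2 = 2^2 + (-3)^2 + 4^2 = 29
|b|^2 = 3^2 + 4^2 + 3^2 = 34
a . b = 2*3 + (-3)*4 + 4*3 = 6
(a.b)^2 = 6^2 = 36
|rej|^2 = 29 - 36/34
= (986 - 36)/34
= 950/34
In lowest terms: 475/17


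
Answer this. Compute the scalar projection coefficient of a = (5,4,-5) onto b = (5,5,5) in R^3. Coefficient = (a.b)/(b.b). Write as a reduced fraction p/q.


Projection coefficient = (a . b) / (b . b)
a . b = 5*5 + 4*5 + (-5)*5
= 25 + 20 + (-25) = 20
b . b = 5^2 + 5^2 + 5^2
= 25 + 25 + 25 = 75
Coefficient = 20/75
In lowest terms: 4/15


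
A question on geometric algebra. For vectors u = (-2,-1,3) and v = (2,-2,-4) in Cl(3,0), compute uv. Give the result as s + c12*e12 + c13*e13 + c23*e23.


In Cl(3,0): e_i^2 = 1, e_ie_j = -e_je_i for i != j.
Scalar part = u . v = (-2)*2 + (-1)*(-2) + 3*(-4)
= -4 + 2 + (-12) = -14
e12 coeff = (-2)*(-2) - (-1)*2 = 4 - (-2) = 6
e13 coeff = (-2)*(-4) - 3*2 = 8 - 6 = 2
e23 coeff = (-1)*(-4) - 3*(-2) = 4 - (-6) = 10
uv = -14 + 6*e12 + 2*e13 + 10*e23


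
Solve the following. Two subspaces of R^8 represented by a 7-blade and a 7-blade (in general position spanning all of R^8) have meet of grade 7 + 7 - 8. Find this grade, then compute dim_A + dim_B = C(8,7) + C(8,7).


Meet grade = grade(A) + grade(B) - n
= 7 + 7 - 8 = 6
C(8,7) = 8
C(8,7) = 8
dim_A + dim_B = 8 + 8 = 16


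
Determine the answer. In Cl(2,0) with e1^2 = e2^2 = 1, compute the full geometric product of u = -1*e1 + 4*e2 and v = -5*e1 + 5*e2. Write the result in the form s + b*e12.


Expand: (-1*e1 + 4*e2)(-5*e1 + 5*e2)
= (-1)*(-5)*e1e1 + (-1)*5*e1e2 + 4*(-5)*e2e1 + 4*5*e2e2
Using e1^2 = e2^2 = 1, e2e1 = -e1e2:
Scalar part s = (-1)*(-5) + 4*5 = 5 + 20 = 25
Bivector part b = (-1)*5 - 4*(-5) = -5 - (-20) = 15
uv = 25 + 15*e12


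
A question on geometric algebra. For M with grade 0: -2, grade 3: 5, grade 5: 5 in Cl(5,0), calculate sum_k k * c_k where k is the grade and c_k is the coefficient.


Grade-weighted sum = sum of grade_k * coefficient_k
0*(-2) = 0
3*5 = 15
5*5 = 25
Total = 0 + 15 + 25 = 40


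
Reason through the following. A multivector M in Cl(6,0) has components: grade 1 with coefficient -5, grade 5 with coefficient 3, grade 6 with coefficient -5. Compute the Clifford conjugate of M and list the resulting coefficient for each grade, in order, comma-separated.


Clifford conjugate sign for grade k: (-1)^(k(k+1)/2)
Grade 1: (-1)^(1*2/2) = (-1)^1 = -1, coeff -5 -> 5
Grade 5: (-1)^(5*6/2) = (-1)^15 = -1, coeff 3 -> -3
Grade 6: (-1)^(6*7/2) = (-1)^21 = -1, coeff -5 -> 5
Conjugated coefficients: 5, -3, 5


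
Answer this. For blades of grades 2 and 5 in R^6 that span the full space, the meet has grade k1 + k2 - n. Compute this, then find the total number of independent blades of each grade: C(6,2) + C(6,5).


Meet grade = grade(A) + grade(B) - n
= 2 + 5 - 6 = 1
C(6,2) = 15
C(6,5) = 6
dim_A + dim_B = 15 + 6 = 21


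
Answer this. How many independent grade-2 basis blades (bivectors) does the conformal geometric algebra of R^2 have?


The conformal model of R^2 uses Cl(3,1) with m = 2 + 2 = 4 generators.
Number of grade-2 blades = C(m, 2) = C(4, 2)
= 4*3/2 = 6


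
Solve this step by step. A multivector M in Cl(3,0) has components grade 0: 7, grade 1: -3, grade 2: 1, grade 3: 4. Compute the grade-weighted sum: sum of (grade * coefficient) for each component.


Grade-weighted sum = sum of grade_k * coefficient_k
0*7 = 0
1*(-3) = -3
2*1 = 2
3*4 = 12
Total = 0 + (-3) + 2 + 12 = 11


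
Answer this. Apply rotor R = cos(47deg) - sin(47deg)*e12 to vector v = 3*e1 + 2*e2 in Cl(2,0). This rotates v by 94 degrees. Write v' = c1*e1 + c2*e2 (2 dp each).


Rotor R = cos(47deg) - sin(47deg)*e12
Rotation angle theta = 2 * 47 = 94 degrees
v' = R*v*~R rotates v by theta.
cos(94deg) = -0.0698, sin(94deg) = 0.9976
v'_1 = 3*cos(94deg) - 2*sin(94deg)
= 3*(-0.0698) - 2*0.9976
= -2.20
v'_2 = 3*sin(94deg) + 2*cos(94deg)
= 3*0.9976 + 2*(-0.0698)
= 2.85
v' = -2.20*e1 + 2.85*e2


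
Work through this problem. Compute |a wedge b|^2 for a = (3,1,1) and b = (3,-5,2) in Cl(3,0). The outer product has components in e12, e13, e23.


a wedge b = (a1*b2 - a2*b1)*e12 + (a1*b3 - a3*b1)*e13 + (a2*b3 - a3*b2)*e23
e12 coeff: 3*(-5) - 1*3 = -15 - 3 = -18
e13 coeff: 3*2 - 1*3 = 6 - 3 = 3
e23 coeff: 1*2 - 1*(-5) = 2 - (-5) = 7
|a wedge b|^2 = (-18)^2 + 3^2 + 7^2
= 324 + 9 + 49
= 382


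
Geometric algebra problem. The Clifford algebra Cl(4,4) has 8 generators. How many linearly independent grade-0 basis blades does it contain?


Number of grade-k basis blades in Cl(p,q) with n = p + q is C(n, k).
n = 4 + 4 = 8
C(8, 0) = 8! / (0! * 8!)
= 40320 / (1 * 40320)
= 1


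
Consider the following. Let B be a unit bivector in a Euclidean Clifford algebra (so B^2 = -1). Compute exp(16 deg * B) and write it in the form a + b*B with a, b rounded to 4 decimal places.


For a unit bivector B with B^2 = -1, the exponential series gives
e^(theta*B) = cos(theta) + sin(theta)*B (the GA analogue of Euler's formula).
theta = 16 degrees = 0.279253 rad
cos(16 deg) = 0.9613
sin(16 deg) = 0.2756
exp(theta*B) = 0.9613 + 0.2756*B


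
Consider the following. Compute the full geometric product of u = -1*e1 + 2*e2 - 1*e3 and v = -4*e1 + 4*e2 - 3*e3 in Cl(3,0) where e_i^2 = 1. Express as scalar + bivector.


In Cl(3,0): e_i^2 = 1, e_ie_j = -e_je_i for i != j.
Scalar part = u . v = (-1)*(-4) + 2*4 + (-1)*(-3)
= 4 + 8 + 3 = 15
e12 coeff = (-1)*4 - 2*(-4) = -4 - (-8) = 4
e13 coeff = (-1)*(-3) - (-1)*(-4) = 3 - 4 = -1
e23 coeff = 2*(-3) - (-1)*4 = -6 - (-4) = -2
uv = 15 + 4*e12 - 1*e13 - 2*e23


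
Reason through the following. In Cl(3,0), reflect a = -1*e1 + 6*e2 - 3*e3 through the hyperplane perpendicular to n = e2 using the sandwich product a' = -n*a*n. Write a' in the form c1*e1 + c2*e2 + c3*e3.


Reflection formula: a' = -n*a*n, with n = e2 (unit vector, n^2 = 1).
For reflection through hyperplane perp to e2:
The component along e2 flips sign, others stay.
a = (-1, 6, -3)
a' = (-1, -6, -3)
a' = -1*e1 - 6*e2 - 3*e3


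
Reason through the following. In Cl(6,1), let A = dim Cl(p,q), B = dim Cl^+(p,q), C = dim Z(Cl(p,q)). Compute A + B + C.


n = 6 + 1 = 7
Total dim = 2^7 = 128
Even subalgebra dim = 2^6 = 64
n is odd, so center dim = 2
Sum = 128 + 64 + 2 = 194


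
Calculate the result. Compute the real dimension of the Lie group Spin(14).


Spin(n) double-covers SO(n); both have Lie algebra so(n) of dimension n(n-1)/2.
n = 14
n(n-1) = 14 * 13 = 182
dim Spin(14) = 182/2 = 91


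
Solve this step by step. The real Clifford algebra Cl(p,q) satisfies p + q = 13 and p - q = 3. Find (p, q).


We need p + q = 13 and p - q = 3.
Adding: 2p = 13 + 3 = 16, so p = 8.
Then q = 13 - 8 = 5.
(p, q) = (8, 5)


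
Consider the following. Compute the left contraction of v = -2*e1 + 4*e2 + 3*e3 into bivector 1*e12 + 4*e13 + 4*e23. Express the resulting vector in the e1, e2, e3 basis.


Left contraction v _| B = <vB>_1 (grade-1 part of the geometric product vB).
Using e1_|e12 = e2, e2_|e12 = -e1, e1_|e13 = e3, e3_|e13 = -e1, e2_|e23 = e3, e3_|e23 = -e2:
e1 coeff: -v2*b12 - v3*b13 = -(4)*(1) - (3)*(4) = -16
e2 coeff: v1*b12 - v3*b23 = (-2)*(1) - (3)*(4) = -14
e3 coeff: v1*b13 + v2*b23 = (-2)*(4) + (4)*(4) = 8
v _| B = -16*e1 - 14*e2 + 8*e3


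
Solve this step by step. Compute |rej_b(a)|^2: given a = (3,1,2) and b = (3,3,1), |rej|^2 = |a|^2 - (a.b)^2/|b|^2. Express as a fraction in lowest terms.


|a|^2 = 3^2 + 1^2 + 2^2 = 14
|b|^2 = 3^2 + 3^2 + 1^2 = 19
a . b = 3*3 + 1*3 + 2*1 = 14
(a.b)^2 = 14^2 = 196
|rej|^2 = 14 - 196/19
= (266 - 196)/19
= 70/19
In lowest terms: 70/19


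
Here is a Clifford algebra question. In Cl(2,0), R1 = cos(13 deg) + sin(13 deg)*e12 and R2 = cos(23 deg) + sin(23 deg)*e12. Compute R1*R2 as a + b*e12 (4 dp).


Same-plane rotors commute and their half-angles add:
R1*R2 = cos(a1 + a2) + sin(a1 + a2)*e12.
a1 + a2 = 13 + 23 = 36 deg
cos(36 deg) = 0.8090
sin(36 deg) = 0.5878
R1*R2 = 0.8090 + 0.5878*e12


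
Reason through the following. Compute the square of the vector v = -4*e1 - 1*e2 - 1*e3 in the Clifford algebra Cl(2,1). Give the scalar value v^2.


v^2 = sum of c_i^2 * e_i^2
Positive signature terms (e_i^2 = +1): (-4)^2 + (-1)^2 = 17
Negative signature terms (e_j^2 = -1): (-1)^2 = 1
v^2 = 17 - 1 = 16


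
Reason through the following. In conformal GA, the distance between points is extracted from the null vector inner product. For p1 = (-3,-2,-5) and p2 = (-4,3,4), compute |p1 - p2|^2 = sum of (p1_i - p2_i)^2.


p1 - p2 = (1, -5, -9)
|p1 - p2|^2 = 1^2 + (-5)^2 + (-9)^2
= 1 + 25 + 81
= 107


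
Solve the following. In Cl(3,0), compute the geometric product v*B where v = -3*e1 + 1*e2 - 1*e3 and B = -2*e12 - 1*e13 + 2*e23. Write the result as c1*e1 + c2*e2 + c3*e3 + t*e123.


vB has grade-1 (vector) and grade-3 (trivector) parts: vB = (v _| B) + (v ^ B).
Vector part <vB>_1:
  e1: -v2*b12 - v3*b13 = -(1)*(-2) - (-1)*(-1) = 1
  e2: v1*b12 - v3*b23 = (-3)*(-2) - (-1)*(2) = 8
  e3: v1*b13 + v2*b23 = (-3)*(-1) + (1)*(2) = 5
Trivector part <vB>_3:
  e123: v1*b23 - v2*b13 + v3*b12 = (-3)*(2) - (1)*(-1) + (-1)*(-2) = -3
vB = 1*e1 + 8*e2 + 5*e3 - 3*e123


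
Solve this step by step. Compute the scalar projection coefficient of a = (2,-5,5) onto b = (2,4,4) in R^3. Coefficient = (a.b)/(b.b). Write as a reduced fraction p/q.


Projection coefficient = (a . b) / (b . b)
a . b = 2*2 + (-5)*4 + 5*4
= 4 + (-20) + 20 = 4
b . b = 2^2 + 4^2 + 4^2
= 4 + 16 + 16 = 36
Coefficient = 4/36
In lowest terms: 1/9


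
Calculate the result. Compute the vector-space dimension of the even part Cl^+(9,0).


Even subalgebra dimension = 2^(n-1)
n = 9 + 0 = 9
2^(9 - 1) = 2^8 = 256
Verification: sum of C(9,k) for even k = 1 + 36 + 126 + 84 + 9 = 256
Result = 256


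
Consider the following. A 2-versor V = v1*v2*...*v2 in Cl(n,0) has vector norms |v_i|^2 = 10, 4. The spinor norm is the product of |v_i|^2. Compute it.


Spinor norm N(V) = |v1|^2 * |v2|^2 * ... * |v2|^2
= 10 * 4
Running product: 10, 40
N(V) = 40


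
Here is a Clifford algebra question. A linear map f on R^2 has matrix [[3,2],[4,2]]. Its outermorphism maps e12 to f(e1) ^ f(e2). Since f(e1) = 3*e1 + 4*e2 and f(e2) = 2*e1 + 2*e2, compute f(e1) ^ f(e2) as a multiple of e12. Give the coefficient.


The outermorphism of a linear map f sends e1^e2 to f(e1)^f(e2).
f(e1) = 3*e1 + 4*e2
f(e2) = 2*e1 + 2*e2
f(e1) ^ f(e2) = (3*e1 + 4*e2) ^ (2*e1 + 2*e2)
= 3*2*e12 + 4*2*e21
= (6 - 8)*e12
= -2*e12
Coefficient = -2


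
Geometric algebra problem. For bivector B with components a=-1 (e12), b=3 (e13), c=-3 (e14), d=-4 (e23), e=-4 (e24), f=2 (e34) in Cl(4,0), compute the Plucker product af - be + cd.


Plucker relation: af - be + cd
a*f = (-1)*2 = -2
b*e = 3*(-4) = -12
c*d = (-3)*(-4) = 12
af - be + cd = -2 - (-12) + 12
= 22


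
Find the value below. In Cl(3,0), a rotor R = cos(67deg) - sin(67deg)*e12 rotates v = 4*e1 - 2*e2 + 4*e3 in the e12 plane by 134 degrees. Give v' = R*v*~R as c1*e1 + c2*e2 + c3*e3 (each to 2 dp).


Rotor R = cos(67deg) - sin(67deg)*e12
Rotation angle theta = 2 * 67 = 134 degrees in the e12 plane (e1 -> e2).
The component perpendicular to the plane (e3) is invariant: v'_3 = v3 = 4.00
cos(134deg) = -0.6947, sin(134deg) = 0.7193
v'_1 = v1*cos(theta) - v2*sin(theta) = 4*(-0.6947) - (-2)*0.7193 = -1.34
v'_2 = v1*sin(theta) + v2*cos(theta) = 4*0.7193 + (-2)*(-0.6947) = 4.27
v' = -1.34*e1 + 4.27*e2 + 4.00*e3


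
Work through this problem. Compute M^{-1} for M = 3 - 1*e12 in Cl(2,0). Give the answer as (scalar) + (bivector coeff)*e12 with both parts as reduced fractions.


M = 3 - 1*e12, where e12^2 = -1.
Since M commutes with its reverse ~M = a - b*e12, M * ~M = a^2 - b^2*e12^2 = a^2 + b^2.
So M^{-1} = ~M / (a^2 + b^2) = (a - b*e12)/(a^2 + b^2).
a^2 + b^2 = 9 + 1 = 10
Scalar part = 3/10 = 3/10
Bivector coeff = 1/10 = 1/10
M^{-1} = 3/10 + 1/10*e12


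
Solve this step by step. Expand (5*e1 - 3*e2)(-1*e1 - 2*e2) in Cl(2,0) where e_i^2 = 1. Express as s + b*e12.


Expand: (5*e1 - 3*e2)(-1*e1 - 2*e2)
= 5*(-1)*e1e1 + 5*(-2)*e1e2 + (-3)*(-1)*e2e1 + (-3)*(-2)*e2e2
Using e1^2 = e2^2 = 1, e2e1 = -e1e2:
Scalar part s = 5*(-1) + (-3)*(-2) = -5 + 6 = 1
Bivector part b = 5*(-2) - (-3)*(-1) = -10 - 3 = -13
uv = 1 - 13*e12


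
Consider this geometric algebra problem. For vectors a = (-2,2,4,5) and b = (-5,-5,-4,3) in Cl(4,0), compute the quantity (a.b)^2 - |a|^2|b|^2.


a . b = (-2)*(-5) + 2*(-5) + 4*(-4) + 5*3
= 10 + (-10) + (-16) + 15 = -1
|a|^2 = (-2)^2 + 2^2 + 4^2 + 5^2 = 49
|b|^2 = (-5)^2 + (-5)^2 + (-4)^2 + 3^2 = 75
(a.b)^2 = (-1)^2 = 1
|a|^2 * |b|^2 = 49 * 75 = 3675
Result = 1 - 3675 = -3674


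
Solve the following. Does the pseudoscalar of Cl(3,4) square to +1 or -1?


The pseudoscalar I = e1...e_n (product of all n generators) of Cl(p,q) satisfies I^2 = (-1)^(q + n(n-1)/2).
p = 3, q = 4, n = p + q = 7
n(n-1)/2 = 7 * 6 / 2 = 21
Exponent = q + n(n-1)/2 = 4 + 21 = 25
I^2 = (-1)^25 = -1


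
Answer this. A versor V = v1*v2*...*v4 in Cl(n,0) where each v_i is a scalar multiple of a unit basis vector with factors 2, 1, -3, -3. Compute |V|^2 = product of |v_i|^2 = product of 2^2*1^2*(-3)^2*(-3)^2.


Each vector v_i has |v_i|^2 = s_i^2
Squared scales: 2^2 = 4, 1^2 = 1, (-3)^2 = 9, (-3)^2 = 9
|V|^2 = 4 * 1 * 9 * 9
= 324


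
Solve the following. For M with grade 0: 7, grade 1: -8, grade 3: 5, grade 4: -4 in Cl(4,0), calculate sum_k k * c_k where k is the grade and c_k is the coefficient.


Grade-weighted sum = sum of grade_k * coefficient_k
0*7 = 0
1*(-8) = -8
3*5 = 15
4*(-4) = -16
Total = 0 + (-8) + 15 + (-16) = -9


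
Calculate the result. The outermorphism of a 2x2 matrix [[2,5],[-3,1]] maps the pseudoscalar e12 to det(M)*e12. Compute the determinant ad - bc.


The outermorphism of a linear map f sends e1^e2 to f(e1)^f(e2).
f(e1) = 2*e1 - 3*e2
f(e2) = 5*e1 + 1*e2
f(e1) ^ f(e2) = (2*e1 - 3*e2) ^ (5*e1 + 1*e2)
= 2*1*e12 + (-3)*5*e21
= (2 - (-15))*e12
= 17*e12
Coefficient = 17


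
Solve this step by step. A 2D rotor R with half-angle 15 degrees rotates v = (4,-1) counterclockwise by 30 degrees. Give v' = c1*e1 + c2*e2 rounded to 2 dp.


Rotor R = cos(15deg) - sin(15deg)*e12
Rotation angle theta = 2 * 15 = 30 degrees
v' = R*v*~R rotates v by theta.
cos(30deg) = 0.8660, sin(30deg) = 0.5000
v'_1 = 4*cos(30deg) - (-1)*sin(30deg)
= 4*0.8660 - (-1)*0.5000
= 3.96
v'_2 = 4*sin(30deg) + (-1)*cos(30deg)
= 4*0.5000 + (-1)*0.8660
= 1.13
v' = 3.96*e1 + 1.13*e2


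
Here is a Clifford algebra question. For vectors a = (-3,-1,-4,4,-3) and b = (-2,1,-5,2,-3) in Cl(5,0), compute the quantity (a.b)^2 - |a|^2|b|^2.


a . b = (-3)*(-2) + (-1)*1 + (-4)*(-5) + 4*2 + (-3)*(-3)
= 6 + (-1) + 20 + 8 + 9 = 42
|a|^2 = (-3)^2 + (-1)^2 + (-4)^2 + 4^2 + (-3)^2 = 51
|b|^2 = (-2)^2 + 1^2 + (-5)^2 + 2^2 + (-3)^2 = 43
(a.b)^2 = 42^2 = 1764
|a|^2 * |b|^2 = 51 * 43 = 2193
Result = 1764 - 2193 = -429


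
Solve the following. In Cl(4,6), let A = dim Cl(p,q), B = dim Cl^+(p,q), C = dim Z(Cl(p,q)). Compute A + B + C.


n = 4 + 6 = 10
Total dim = 2^10 = 1024
Even subalgebra dim = 2^9 = 512
n is even, so center dim = 1
Sum = 1024 + 512 + 1 = 1537


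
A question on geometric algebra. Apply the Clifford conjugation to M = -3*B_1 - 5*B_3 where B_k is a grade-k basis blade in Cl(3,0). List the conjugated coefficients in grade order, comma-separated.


Clifford conjugate sign for grade k: (-1)^(k(k+1)/2)
Grade 1: (-1)^(1*2/2) = (-1)^1 = -1, coeff -3 -> 3
Grade 3: (-1)^(3*4/2) = (-1)^6 = 1, coeff -5 -> -5
Conjugated coefficients: 3, -5


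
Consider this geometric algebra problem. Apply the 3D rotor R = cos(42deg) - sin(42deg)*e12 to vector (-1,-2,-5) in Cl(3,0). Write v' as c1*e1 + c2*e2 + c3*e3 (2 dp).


Rotor R = cos(42deg) - sin(42deg)*e12
Rotation angle theta = 2 * 42 = 84 degrees in the e12 plane (e1 -> e2).
The component perpendicular to the plane (e3) is invariant: v'_3 = v3 = -5.00
cos(84deg) = 0.1045, sin(84deg) = 0.9945
v'_1 = v1*cos(theta) - v2*sin(theta) = -1*0.1045 - (-2)*0.9945 = 1.88
v'_2 = v1*sin(theta) + v2*cos(theta) = -1*0.9945 + (-2)*0.1045 = -1.20
v' = 1.88*e1 - 1.20*e2 - 5.00*e3


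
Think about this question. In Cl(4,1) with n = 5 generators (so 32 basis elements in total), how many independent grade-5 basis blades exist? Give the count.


Number of grade-k basis blades in Cl(p,q) with n = p + q is C(n, k).
n = 4 + 1 = 5
C(5, 5) = 5! / (5! * 0!)
= 120 / (120 * 1)
= 1


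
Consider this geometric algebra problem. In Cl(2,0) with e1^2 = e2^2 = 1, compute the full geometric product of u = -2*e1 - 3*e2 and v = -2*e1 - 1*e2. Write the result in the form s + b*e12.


Expand: (-2*e1 - 3*e2)(-2*e1 - 1*e2)
= (-2)*(-2)*e1e1 + (-2)*(-1)*e1e2 + (-3)*(-2)*e2e1 + (-3)*(-1)*e2e2
Using e1^2 = e2^2 = 1, e2e1 = -e1e2:
Scalar part s = (-2)*(-2) + (-3)*(-1) = 4 + 3 = 7
Bivector part b = (-2)*(-1) - (-3)*(-2) = 2 - 6 = -4
uv = 7 - 4*e12


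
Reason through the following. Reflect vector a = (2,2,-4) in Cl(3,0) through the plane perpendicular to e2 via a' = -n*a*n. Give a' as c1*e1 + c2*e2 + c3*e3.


Reflection formula: a' = -n*a*n, with n = e2 (unit vector, n^2 = 1).
For reflection through hyperplane perp to e2:
The component along e2 flips sign, others stay.
a = (2, 2, -4)
a' = (2, -2, -4)
a' = 2*e1 - 2*e2 - 4*e3


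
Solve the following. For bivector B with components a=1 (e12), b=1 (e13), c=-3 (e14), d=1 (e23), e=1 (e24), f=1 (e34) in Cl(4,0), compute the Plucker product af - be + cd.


Plucker relation: af - be + cd
a*f = 1*1 = 1
b*e = 1*1 = 1
c*d = (-3)*1 = -3
af - be + cd = 1 - 1 + (-3)
= -3


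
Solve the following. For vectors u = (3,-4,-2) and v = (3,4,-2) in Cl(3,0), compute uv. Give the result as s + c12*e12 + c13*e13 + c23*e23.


In Cl(3,0): e_i^2 = 1, e_ie_j = -e_je_i for i != j.
Scalar part = u . v = 3*3 + (-4)*4 + (-2)*(-2)
= 9 + (-16) + 4 = -3
e12 coeff = 3*4 - (-4)*3 = 12 - (-12) = 24
e13 coeff = 3*(-2) - (-2)*3 = -6 - (-6) = 0
e23 coeff = (-4)*(-2) - (-2)*4 = 8 - (-8) = 16
uv = -3 + 24*e12 + 0*e13 + 16*e23


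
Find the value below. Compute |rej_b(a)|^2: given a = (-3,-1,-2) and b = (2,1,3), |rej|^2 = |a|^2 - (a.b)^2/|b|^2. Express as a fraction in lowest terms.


|a|^2 = (-3)^2 + (-1)^2 + (-2)^2 = 14
|b|^2 = 2^2 + 1^2 + 3^2 = 14
a . b = (-3)*2 + (-1)*1 + (-2)*3 = -13
(a.b)^2 = (-13)^2 = 169
|rej|^2 = 14 - 169/14
= (196 - 169)/14
= 27/14
In lowest terms: 27/14


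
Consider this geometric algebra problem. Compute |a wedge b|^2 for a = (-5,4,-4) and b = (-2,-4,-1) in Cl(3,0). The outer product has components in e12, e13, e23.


a wedge b = (a1*b2 - a2*b1)*e12 + (a1*b3 - a3*b1)*e13 + (a2*b3 - a3*b2)*e23
e12 coeff: (-5)*(-4) - 4*(-2) = 20 - (-8) = 28
e13 coeff: (-5)*(-1) - (-4)*(-2) = 5 - 8 = -3
e23 coeff: 4*(-1) - (-4)*(-4) = -4 - 16 = -20
|a wedge b|^2 = 28^2 + (-3)^2 + (-20)^2
= 784 + 9 + 400
= 1193


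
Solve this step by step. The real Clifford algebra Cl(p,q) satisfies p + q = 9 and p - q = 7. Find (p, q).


We need p + q = 9 and p - q = 7.
Adding: 2p = 9 + 7 = 16, so p = 8.
Then q = 9 - 8 = 1.
(p, q) = (8, 1)


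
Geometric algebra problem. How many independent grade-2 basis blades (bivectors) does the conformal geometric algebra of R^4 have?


The conformal model of R^4 uses Cl(5,1) with m = 4 + 2 = 6 generators.
Number of grade-2 blades = C(m, 2) = C(6, 2)
= 6*5/2 = 15


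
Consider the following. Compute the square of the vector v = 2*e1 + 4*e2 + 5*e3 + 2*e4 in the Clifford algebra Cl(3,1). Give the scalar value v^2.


v^2 = sum of c_i^2 * e_i^2
Positive signature terms (e_i^2 = +1): 2^2 + 4^2 + 5^2 = 45
Negative signature terms (e_j^2 = -1): 2^2 = 4
v^2 = 45 - 4 = 41
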